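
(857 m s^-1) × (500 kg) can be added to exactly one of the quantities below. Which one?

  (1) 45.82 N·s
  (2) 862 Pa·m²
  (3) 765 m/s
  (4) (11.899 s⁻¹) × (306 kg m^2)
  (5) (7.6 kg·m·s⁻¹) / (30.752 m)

(1)

Reference: [m·s⁻¹] · [kg] = kg·m·s⁻¹.
Each option:
  (1) N·s = kg·m·s⁻²·s = kg·m·s⁻¹  ← same
  (2) Pa·m² = N·m⁻²·m² = kg·m·s⁻²
  (3) m·s⁻¹
  (4) [s⁻¹] · [kg·m²] = kg·m²·s⁻¹
  (5) [kg·m·s⁻¹] / [m] = kg·s⁻¹
Only (1) matches kg·m·s⁻¹.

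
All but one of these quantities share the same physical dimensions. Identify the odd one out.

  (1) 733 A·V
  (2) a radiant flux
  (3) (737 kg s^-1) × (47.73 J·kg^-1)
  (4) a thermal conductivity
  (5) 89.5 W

Work out the base dimensions of each:
  (1) V·A = J·C⁻¹·A = kg·m²·s⁻³
  (2) [radiant flux] = kg·m²·s⁻³
  (3) [kg·s⁻¹] · [m²·s⁻²] = kg·m²·s⁻³
  (4) [thermal conductivity] = kg·m·s⁻³·K⁻¹
  (5) W = J·s⁻¹ = kg·m²·s⁻³
All reduce to kg·m²·s⁻³ except (4), which is kg·m·s⁻³·K⁻¹.

(4)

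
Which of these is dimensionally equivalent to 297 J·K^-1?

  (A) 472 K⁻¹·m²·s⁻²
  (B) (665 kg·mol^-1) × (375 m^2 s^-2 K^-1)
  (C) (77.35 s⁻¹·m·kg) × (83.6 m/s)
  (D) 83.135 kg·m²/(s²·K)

(D)

Reference: J·K⁻¹ = N·m·K⁻¹ = kg·m²·s⁻²·K⁻¹.
Each option:
  (A) m²·s⁻²·K⁻¹
  (B) [kg·mol⁻¹] · [m²·s⁻²·K⁻¹] = kg·m²·s⁻²·K⁻¹·mol⁻¹
  (C) [kg·m·s⁻¹] · [m·s⁻¹] = kg·m²·s⁻²
  (D) kg·m²·s⁻²·K⁻¹  ← same
Only (D) matches kg·m²·s⁻²·K⁻¹.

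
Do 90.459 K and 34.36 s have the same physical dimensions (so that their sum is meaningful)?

No

Work out the base dimensions of each:
  90.459 K:  K
  34.36 s:  s
K ≠ s, so they cannot be added.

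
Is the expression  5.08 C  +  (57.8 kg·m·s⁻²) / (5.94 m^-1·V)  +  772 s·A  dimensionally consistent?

Expand each in SI base units:
  5.08 C:  C = s·A
  (57.8 kg·m·s⁻²) / (5.94 m^-1·V):  [kg·m·s⁻²] / [kg·m·s⁻³·A⁻¹] = s·A
  772 s·A:  A·s = s·A
Every term reduces to s·A.

Yes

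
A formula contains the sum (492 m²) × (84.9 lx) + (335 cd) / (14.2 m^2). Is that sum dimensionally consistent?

No

Reduce each to base SI dimensions:
  (492 m²) × (84.9 lx):  [m²] · [m⁻²·cd] = cd
  (335 cd) / (14.2 m^2):  [cd] / [m²] = m⁻²·cd
cd ≠ m⁻²·cd, so they cannot be added.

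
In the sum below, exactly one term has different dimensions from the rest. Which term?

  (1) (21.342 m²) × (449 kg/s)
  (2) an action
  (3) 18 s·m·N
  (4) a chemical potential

Work out the base dimensions of each:
  (1) [m²] · [kg·s⁻¹] = kg·m²·s⁻¹
  (2) [action] = kg·m²·s⁻¹
  (3) N·m·s = kg·m·s⁻²·m·s = kg·m²·s⁻¹
  (4) [chemical potential] = kg·m²·s⁻²·mol⁻¹
All reduce to kg·m²·s⁻¹ except (4), which is kg·m²·s⁻²·mol⁻¹.

(4)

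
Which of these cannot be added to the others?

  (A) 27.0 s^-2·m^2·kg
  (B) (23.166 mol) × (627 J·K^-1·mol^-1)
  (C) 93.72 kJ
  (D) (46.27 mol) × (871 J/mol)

Expand each in SI base units:
  (A) kg·m²·s⁻²
  (B) [mol] · [kg·m²·s⁻²·K⁻¹·mol⁻¹] = kg·m²·s⁻²·K⁻¹
  (C) J = N·m = kg·m²·s⁻²
  (D) [mol] · [kg·m²·s⁻²·mol⁻¹] = kg·m²·s⁻²
All reduce to kg·m²·s⁻² except (B), which is kg·m²·s⁻²·K⁻¹.

(B)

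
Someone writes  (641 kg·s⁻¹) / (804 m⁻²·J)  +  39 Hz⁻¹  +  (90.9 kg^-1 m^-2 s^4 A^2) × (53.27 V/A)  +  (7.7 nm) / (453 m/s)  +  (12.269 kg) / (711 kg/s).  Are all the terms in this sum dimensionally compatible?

In SI base units:
  (641 kg·s⁻¹) / (804 m⁻²·J):  [kg·s⁻¹] / [kg·s⁻²] = s
  39 Hz⁻¹:  Hz⁻¹ = (s⁻¹)⁻¹ = s
  (90.9 kg^-1 m^-2 s^4 A^2) × (53.27 V/A):  [kg⁻¹·m⁻²·s⁴·A²] · [kg·m²·s⁻³·A⁻²] = s
  (7.7 nm) / (453 m/s):  [m] / [m·s⁻¹] = s
  (12.269 kg) / (711 kg/s):  [kg] / [kg·s⁻¹] = s
Every term reduces to s.

Yes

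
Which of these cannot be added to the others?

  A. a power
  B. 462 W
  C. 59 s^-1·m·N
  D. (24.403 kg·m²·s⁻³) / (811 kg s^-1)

Work out the base dimensions of each:
  A. [power] = kg·m²·s⁻³
  B. W = J·s⁻¹ = kg·m²·s⁻³
  C. N·m·s⁻¹ = kg·m·s⁻²·m·s⁻¹ = kg·m²·s⁻³
  D. [kg·m²·s⁻³] / [kg·s⁻¹] = m²·s⁻²
All reduce to kg·m²·s⁻³ except D., which is m²·s⁻².

D.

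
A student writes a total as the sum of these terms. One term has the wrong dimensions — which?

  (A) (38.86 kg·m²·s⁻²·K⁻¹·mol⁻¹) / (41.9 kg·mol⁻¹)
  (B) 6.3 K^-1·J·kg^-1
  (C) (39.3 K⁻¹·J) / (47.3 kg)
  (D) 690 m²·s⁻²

(D)

Expand each in SI base units:
  (A) [kg·m²·s⁻²·K⁻¹·mol⁻¹] / [kg·mol⁻¹] = m²·s⁻²·K⁻¹
  (B) J·kg⁻¹·K⁻¹ = N·m·kg⁻¹·K⁻¹ = m²·s⁻²·K⁻¹
  (C) [kg·m²·s⁻²·K⁻¹] / [kg] = m²·s⁻²·K⁻¹
  (D) m²·s⁻²
All reduce to m²·s⁻²·K⁻¹ except (D), which is m²·s⁻².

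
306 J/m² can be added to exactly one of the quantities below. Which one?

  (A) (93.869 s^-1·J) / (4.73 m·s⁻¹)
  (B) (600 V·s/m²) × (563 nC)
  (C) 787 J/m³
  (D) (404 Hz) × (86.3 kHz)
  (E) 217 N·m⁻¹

(E)

Reference: J·m⁻² = N·m·m⁻² = kg·s⁻².
Each option:
  (A) [kg·m²·s⁻³] / [m·s⁻¹] = kg·m·s⁻²
  (B) [kg·s⁻²·A⁻¹] · [s·A] = kg·s⁻¹
  (C) J·m⁻³ = N·m·m⁻³ = kg·m⁻¹·s⁻²
  (D) [s⁻¹] · [s⁻¹] = s⁻²
  (E) N·m⁻¹ = kg·m·s⁻²·m⁻¹ = kg·s⁻²  ← same
Only (E) matches kg·s⁻².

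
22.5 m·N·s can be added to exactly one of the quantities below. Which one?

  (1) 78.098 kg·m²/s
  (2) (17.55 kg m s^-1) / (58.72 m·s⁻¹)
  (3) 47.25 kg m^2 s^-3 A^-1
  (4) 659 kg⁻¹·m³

(1)

Reference: N·m·s = kg·m·s⁻²·m·s = kg·m²·s⁻¹.
Each option:
  (1) kg·m²·s⁻¹  ← same
  (2) [kg·m·s⁻¹] / [m·s⁻¹] = kg
  (3) kg·m²·s⁻³·A⁻¹
  (4) kg⁻¹·m³
Only (1) matches kg·m²·s⁻¹.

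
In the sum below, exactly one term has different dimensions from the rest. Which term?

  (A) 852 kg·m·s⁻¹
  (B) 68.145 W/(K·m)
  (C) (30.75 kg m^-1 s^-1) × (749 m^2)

Dimensions:
  (A) kg·m·s⁻¹
  (B) W·m⁻¹·K⁻¹ = J·s⁻¹·m⁻¹·K⁻¹ = kg·m·s⁻³·K⁻¹
  (C) [kg·m⁻¹·s⁻¹] · [m²] = kg·m·s⁻¹
All reduce to kg·m·s⁻¹ except (B), which is kg·m·s⁻³·K⁻¹.

(B)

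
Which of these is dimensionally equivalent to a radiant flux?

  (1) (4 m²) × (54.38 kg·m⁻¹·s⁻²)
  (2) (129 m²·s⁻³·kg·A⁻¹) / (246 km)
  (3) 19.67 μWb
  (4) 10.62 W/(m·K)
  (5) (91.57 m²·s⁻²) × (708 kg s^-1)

(5)

Reference: [radiant flux] = kg·m²·s⁻³.
Each option:
  (1) [m²] · [kg·m⁻¹·s⁻²] = kg·m·s⁻²
  (2) [kg·m²·s⁻³·A⁻¹] / [m] = kg·m·s⁻³·A⁻¹
  (3) Wb = V·s = kg·m²·s⁻²·A⁻¹
  (4) W·m⁻¹·K⁻¹ = J·s⁻¹·m⁻¹·K⁻¹ = kg·m·s⁻³·K⁻¹
  (5) [m²·s⁻²] · [kg·s⁻¹] = kg·m²·s⁻³  ← same
Only (5) matches kg·m²·s⁻³.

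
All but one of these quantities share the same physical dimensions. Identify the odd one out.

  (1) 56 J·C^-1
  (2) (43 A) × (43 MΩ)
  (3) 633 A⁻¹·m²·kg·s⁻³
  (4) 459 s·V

(4)

In SI base units:
  (1) J·C⁻¹ = N·m·(s·A)⁻¹ = kg·m²·s⁻³·A⁻¹
  (2) [A] · [kg·m²·s⁻³·A⁻²] = kg·m²·s⁻³·A⁻¹
  (3) kg·m²·s⁻³·A⁻¹
  (4) V·s = J·C⁻¹·s = kg·m²·s⁻²·A⁻¹
All reduce to kg·m²·s⁻³·A⁻¹ except (4), which is kg·m²·s⁻²·A⁻¹.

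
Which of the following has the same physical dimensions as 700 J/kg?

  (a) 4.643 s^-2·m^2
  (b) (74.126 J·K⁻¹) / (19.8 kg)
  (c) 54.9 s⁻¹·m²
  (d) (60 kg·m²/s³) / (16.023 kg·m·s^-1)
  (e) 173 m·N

(a)

Reference: J·kg⁻¹ = N·m·kg⁻¹ = m²·s⁻².
Each option:
  (a) m²·s⁻²  ← same
  (b) [kg·m²·s⁻²·K⁻¹] / [kg] = m²·s⁻²·K⁻¹
  (c) m²·s⁻¹
  (d) [kg·m²·s⁻³] / [kg·m·s⁻¹] = m·s⁻²
  (e) N·m = kg·m·s⁻²·m = kg·m²·s⁻²
Only (a) matches m²·s⁻².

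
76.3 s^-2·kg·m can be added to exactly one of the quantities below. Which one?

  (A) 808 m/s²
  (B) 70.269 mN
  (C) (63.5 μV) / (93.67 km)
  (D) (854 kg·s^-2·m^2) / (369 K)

Reference: kg·m·s⁻².
Each option:
  (A) m·s⁻²
  (B) N = kg·m·s⁻²  ← same
  (C) [kg·m²·s⁻³·A⁻¹] / [m] = kg·m·s⁻³·A⁻¹
  (D) [kg·m²·s⁻²] / [K] = kg·m²·s⁻²·K⁻¹
Only (B) matches kg·m·s⁻².

(B)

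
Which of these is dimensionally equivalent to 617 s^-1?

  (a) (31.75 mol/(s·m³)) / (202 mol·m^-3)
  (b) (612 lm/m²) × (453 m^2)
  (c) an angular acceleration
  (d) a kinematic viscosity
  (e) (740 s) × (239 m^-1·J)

Reference: s⁻¹.
Each option:
  (a) [m⁻³·s⁻¹·mol] / [m⁻³·mol] = s⁻¹  ← same
  (b) [m⁻²·cd] · [m²] = cd
  (c) [angular acceleration] = s⁻²
  (d) [kinematic viscosity] = m²·s⁻¹
  (e) [s] · [kg·m·s⁻²] = kg·m·s⁻¹
Only (a) matches s⁻¹.

(a)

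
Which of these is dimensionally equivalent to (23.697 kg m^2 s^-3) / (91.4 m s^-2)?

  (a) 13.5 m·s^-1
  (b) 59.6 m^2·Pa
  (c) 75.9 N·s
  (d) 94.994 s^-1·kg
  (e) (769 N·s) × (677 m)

(c)

Reference: [kg·m²·s⁻³] / [m·s⁻²] = kg·m·s⁻¹.
Each option:
  (a) m·s⁻¹
  (b) Pa·m² = N·m⁻²·m² = kg·m·s⁻²
  (c) N·s = kg·m·s⁻²·s = kg·m·s⁻¹  ← same
  (d) kg·s⁻¹
  (e) [kg·m·s⁻¹] · [m] = kg·m²·s⁻¹
Only (c) matches kg·m·s⁻¹.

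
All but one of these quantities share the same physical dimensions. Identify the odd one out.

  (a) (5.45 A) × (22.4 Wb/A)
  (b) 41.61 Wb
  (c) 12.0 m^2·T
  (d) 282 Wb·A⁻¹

Expand each in SI base units:
  (a) [A] · [kg·m²·s⁻²·A⁻²] = kg·m²·s⁻²·A⁻¹
  (b) Wb = V·s = kg·m²·s⁻²·A⁻¹
  (c) T·m² = Wb·m⁻²·m² = kg·m²·s⁻²·A⁻¹
  (d) Wb·A⁻¹ = V·s·A⁻¹ = kg·m²·s⁻²·A⁻²
All reduce to kg·m²·s⁻²·A⁻¹ except (d), which is kg·m²·s⁻²·A⁻².

(d)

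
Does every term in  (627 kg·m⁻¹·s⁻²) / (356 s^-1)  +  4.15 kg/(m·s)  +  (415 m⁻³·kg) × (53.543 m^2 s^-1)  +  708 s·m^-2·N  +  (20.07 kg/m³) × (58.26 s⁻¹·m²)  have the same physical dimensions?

Reduce each to base SI dimensions:
  (627 kg·m⁻¹·s⁻²) / (356 s^-1):  [kg·m⁻¹·s⁻²] / [s⁻¹] = kg·m⁻¹·s⁻¹
  4.15 kg/(m·s):  kg·m⁻¹·s⁻¹
  (415 m⁻³·kg) × (53.543 m^2 s^-1):  [kg·m⁻³] · [m²·s⁻¹] = kg·m⁻¹·s⁻¹
  708 s·m^-2·N:  N·s·m⁻² = kg·m·s⁻²·s·m⁻² = kg·m⁻¹·s⁻¹
  (20.07 kg/m³) × (58.26 s⁻¹·m²):  [kg·m⁻³] · [m²·s⁻¹] = kg·m⁻¹·s⁻¹
Every term reduces to kg·m⁻¹·s⁻¹.

Yes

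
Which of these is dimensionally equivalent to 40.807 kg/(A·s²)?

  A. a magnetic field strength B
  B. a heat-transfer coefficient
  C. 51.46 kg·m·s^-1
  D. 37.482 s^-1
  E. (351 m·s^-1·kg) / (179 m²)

Reference: kg·s⁻²·A⁻¹.
Each option:
  A. [magnetic field strength B] = kg·s⁻²·A⁻¹  ← same
  B. [heat-transfer coefficient] = kg·s⁻³·K⁻¹
  C. kg·m·s⁻¹
  D. s⁻¹
  E. [kg·m·s⁻¹] / [m²] = kg·m⁻¹·s⁻¹
Only A. matches kg·s⁻²·A⁻¹.

A.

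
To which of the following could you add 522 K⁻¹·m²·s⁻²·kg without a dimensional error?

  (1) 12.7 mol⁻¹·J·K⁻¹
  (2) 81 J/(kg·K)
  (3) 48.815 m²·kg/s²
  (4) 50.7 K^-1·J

(4)

Reference: kg·m²·s⁻²·K⁻¹.
Each option:
  (1) J·mol⁻¹·K⁻¹ = N·m·mol⁻¹·K⁻¹ = kg·m²·s⁻²·K⁻¹·mol⁻¹
  (2) J·kg⁻¹·K⁻¹ = N·m·kg⁻¹·K⁻¹ = m²·s⁻²·K⁻¹
  (3) kg·m²·s⁻²
  (4) J·K⁻¹ = N·m·K⁻¹ = kg·m²·s⁻²·K⁻¹  ← same
Only (4) matches kg·m²·s⁻²·K⁻¹.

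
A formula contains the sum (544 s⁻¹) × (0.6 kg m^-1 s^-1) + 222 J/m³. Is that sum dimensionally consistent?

Yes

Expand each in SI base units:
  (544 s⁻¹) × (0.6 kg m^-1 s^-1):  [s⁻¹] · [kg·m⁻¹·s⁻¹] = kg·m⁻¹·s⁻²
  222 J/m³:  J·m⁻³ = N·m·m⁻³ = kg·m⁻¹·s⁻²
Both are kg·m⁻¹·s⁻², so they have the same dimensions and can be added.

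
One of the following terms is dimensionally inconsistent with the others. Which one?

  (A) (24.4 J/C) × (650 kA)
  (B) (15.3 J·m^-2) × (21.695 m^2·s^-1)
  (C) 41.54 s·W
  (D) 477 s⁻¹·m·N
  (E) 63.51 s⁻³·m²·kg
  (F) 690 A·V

Expand each in SI base units:
  (A) [kg·m²·s⁻³·A⁻¹] · [A] = kg·m²·s⁻³
  (B) [kg·s⁻²] · [m²·s⁻¹] = kg·m²·s⁻³
  (C) W·s = J·s⁻¹·s = kg·m²·s⁻²
  (D) N·m·s⁻¹ = kg·m·s⁻²·m·s⁻¹ = kg·m²·s⁻³
  (E) kg·m²·s⁻³
  (F) V·A = J·C⁻¹·A = kg·m²·s⁻³
All reduce to kg·m²·s⁻³ except (C), which is kg·m²·s⁻².

(C)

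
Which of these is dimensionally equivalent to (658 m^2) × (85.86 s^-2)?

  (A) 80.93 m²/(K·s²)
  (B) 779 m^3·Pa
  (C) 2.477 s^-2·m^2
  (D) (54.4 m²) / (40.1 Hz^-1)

(C)

Reference: [m²] · [s⁻²] = m²·s⁻².
Each option:
  (A) m²·s⁻²·K⁻¹
  (B) Pa·m³ = N·m⁻²·m³ = kg·m²·s⁻²
  (C) m²·s⁻²  ← same
  (D) [m²] / [s] = m²·s⁻¹
Only (C) matches m²·s⁻².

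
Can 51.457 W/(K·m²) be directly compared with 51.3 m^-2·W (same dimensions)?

Expand each in SI base units:
  51.457 W/(K·m²):  W·m⁻²·K⁻¹ = J·s⁻¹·m⁻²·K⁻¹ = kg·s⁻³·K⁻¹
  51.3 m^-2·W:  W·m⁻² = J·s⁻¹·m⁻² = kg·s⁻³
kg·s⁻³·K⁻¹ ≠ kg·s⁻³, so they cannot be added.

No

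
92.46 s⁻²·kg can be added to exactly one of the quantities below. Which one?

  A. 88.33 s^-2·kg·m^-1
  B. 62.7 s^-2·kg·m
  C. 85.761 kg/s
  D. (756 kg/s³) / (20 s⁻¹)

D.

Reference: kg·s⁻².
Each option:
  A. kg·m⁻¹·s⁻²
  B. kg·m·s⁻²
  C. kg·s⁻¹
  D. [kg·s⁻³] / [s⁻¹] = kg·s⁻²  ← same
Only D. matches kg·s⁻².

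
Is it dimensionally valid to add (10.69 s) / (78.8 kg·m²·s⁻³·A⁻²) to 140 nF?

Dimensions:
  (10.69 s) / (78.8 kg·m²·s⁻³·A⁻²):  [s] / [kg·m²·s⁻³·A⁻²] = kg⁻¹·m⁻²·s⁴·A²
  140 nF:  F = C·V⁻¹ = kg⁻¹·m⁻²·s⁴·A²
Both are kg⁻¹·m⁻²·s⁴·A², so they have the same dimensions and can be added.

Yes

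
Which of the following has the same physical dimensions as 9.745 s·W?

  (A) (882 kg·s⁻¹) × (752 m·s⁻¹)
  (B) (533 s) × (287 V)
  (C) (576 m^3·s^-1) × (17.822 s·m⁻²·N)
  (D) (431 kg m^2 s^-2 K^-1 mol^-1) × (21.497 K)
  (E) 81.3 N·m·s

(C)

Reference: W·s = J·s⁻¹·s = kg·m²·s⁻².
Each option:
  (A) [kg·s⁻¹] · [m·s⁻¹] = kg·m·s⁻²
  (B) [s] · [kg·m²·s⁻³·A⁻¹] = kg·m²·s⁻²·A⁻¹
  (C) [m³·s⁻¹] · [kg·m⁻¹·s⁻¹] = kg·m²·s⁻²  ← same
  (D) [kg·m²·s⁻²·K⁻¹·mol⁻¹] · [K] = kg·m²·s⁻²·mol⁻¹
  (E) N·m·s = kg·m·s⁻²·m·s = kg·m²·s⁻¹
Only (C) matches kg·m²·s⁻².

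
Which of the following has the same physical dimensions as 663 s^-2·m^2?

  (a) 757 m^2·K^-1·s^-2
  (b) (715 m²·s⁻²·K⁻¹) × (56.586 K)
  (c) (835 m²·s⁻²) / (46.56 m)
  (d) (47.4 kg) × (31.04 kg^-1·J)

Reference: m²·s⁻².
Each option:
  (a) m²·s⁻²·K⁻¹
  (b) [m²·s⁻²·K⁻¹] · [K] = m²·s⁻²  ← same
  (c) [m²·s⁻²] / [m] = m·s⁻²
  (d) [kg] · [m²·s⁻²] = kg·m²·s⁻²
Only (b) matches m²·s⁻².

(b)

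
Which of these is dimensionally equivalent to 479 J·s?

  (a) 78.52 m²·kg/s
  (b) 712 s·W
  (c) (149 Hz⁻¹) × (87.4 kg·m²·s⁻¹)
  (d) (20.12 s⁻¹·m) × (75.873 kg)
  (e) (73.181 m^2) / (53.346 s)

Reference: J·s = N·m·s = kg·m²·s⁻¹.
Each option:
  (a) kg·m²·s⁻¹  ← same
  (b) W·s = J·s⁻¹·s = kg·m²·s⁻²
  (c) [s] · [kg·m²·s⁻¹] = kg·m²
  (d) [m·s⁻¹] · [kg] = kg·m·s⁻¹
  (e) [m²] / [s] = m²·s⁻¹
Only (a) matches kg·m²·s⁻¹.

(a)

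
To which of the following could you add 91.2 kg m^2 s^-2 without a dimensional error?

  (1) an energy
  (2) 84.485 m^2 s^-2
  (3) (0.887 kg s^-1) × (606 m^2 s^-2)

(1)

Reference: kg·m²·s⁻².
Each option:
  (1) [energy] = kg·m²·s⁻²  ← same
  (2) m²·s⁻²
  (3) [kg·s⁻¹] · [m²·s⁻²] = kg·m²·s⁻³
Only (1) matches kg·m²·s⁻².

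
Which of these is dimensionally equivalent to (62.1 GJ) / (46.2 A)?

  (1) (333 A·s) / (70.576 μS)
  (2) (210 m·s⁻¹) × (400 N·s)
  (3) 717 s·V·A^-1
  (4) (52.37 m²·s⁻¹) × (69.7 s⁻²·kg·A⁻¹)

Reference: [kg·m²·s⁻²] / [A] = kg·m²·s⁻²·A⁻¹.
Each option:
  (1) [s·A] / [kg⁻¹·m⁻²·s³·A²] = kg·m²·s⁻²·A⁻¹  ← same
  (2) [m·s⁻¹] · [kg·m·s⁻¹] = kg·m²·s⁻²
  (3) V·s·A⁻¹ = J·C⁻¹·s·A⁻¹ = kg·m²·s⁻²·A⁻²
  (4) [m²·s⁻¹] · [kg·s⁻²·A⁻¹] = kg·m²·s⁻³·A⁻¹
Only (1) matches kg·m²·s⁻²·A⁻¹.

(1)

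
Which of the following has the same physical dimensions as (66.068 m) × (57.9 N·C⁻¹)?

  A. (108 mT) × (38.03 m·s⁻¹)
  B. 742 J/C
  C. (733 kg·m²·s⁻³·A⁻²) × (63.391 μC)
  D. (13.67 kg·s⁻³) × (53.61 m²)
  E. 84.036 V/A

B.

Reference: [m] · [kg·m·s⁻³·A⁻¹] = kg·m²·s⁻³·A⁻¹.
Each option:
  A. [kg·s⁻²·A⁻¹] · [m·s⁻¹] = kg·m·s⁻³·A⁻¹
  B. J·C⁻¹ = N·m·(s·A)⁻¹ = kg·m²·s⁻³·A⁻¹  ← same
  C. [kg·m²·s⁻³·A⁻²] · [s·A] = kg·m²·s⁻²·A⁻¹
  D. [kg·s⁻³] · [m²] = kg·m²·s⁻³
  E. V·A⁻¹ = J·C⁻¹·A⁻¹ = kg·m²·s⁻³·A⁻²
Only B. matches kg·m²·s⁻³·A⁻¹.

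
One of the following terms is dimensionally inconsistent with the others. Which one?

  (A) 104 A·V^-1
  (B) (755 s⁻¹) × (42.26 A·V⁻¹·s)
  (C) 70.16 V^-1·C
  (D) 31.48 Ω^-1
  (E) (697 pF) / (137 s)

(C)

In SI base units:
  (A) A·V⁻¹ = A·(J·C⁻¹)⁻¹ = kg⁻¹·m⁻²·s³·A²
  (B) [s⁻¹] · [kg⁻¹·m⁻²·s⁴·A²] = kg⁻¹·m⁻²·s³·A²
  (C) C·V⁻¹ = s·A·(J·C⁻¹)⁻¹ = kg⁻¹·m⁻²·s⁴·A²
  (D) Ω⁻¹ = (V·A⁻¹)⁻¹ = kg⁻¹·m⁻²·s³·A²
  (E) [kg⁻¹·m⁻²·s⁴·A²] / [s] = kg⁻¹·m⁻²·s³·A²
All reduce to kg⁻¹·m⁻²·s³·A² except (C), which is kg⁻¹·m⁻²·s⁴·A².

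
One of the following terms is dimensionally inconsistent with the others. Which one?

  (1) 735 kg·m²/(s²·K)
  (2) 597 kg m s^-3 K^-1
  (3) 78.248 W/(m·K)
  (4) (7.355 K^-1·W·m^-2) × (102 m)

(1)

Expand each in SI base units:
  (1) kg·m²·s⁻²·K⁻¹
  (2) kg·m·s⁻³·K⁻¹
  (3) W·m⁻¹·K⁻¹ = J·s⁻¹·m⁻¹·K⁻¹ = kg·m·s⁻³·K⁻¹
  (4) [kg·s⁻³·K⁻¹] · [m] = kg·m·s⁻³·K⁻¹
All reduce to kg·m·s⁻³·K⁻¹ except (1), which is kg·m²·s⁻²·K⁻¹.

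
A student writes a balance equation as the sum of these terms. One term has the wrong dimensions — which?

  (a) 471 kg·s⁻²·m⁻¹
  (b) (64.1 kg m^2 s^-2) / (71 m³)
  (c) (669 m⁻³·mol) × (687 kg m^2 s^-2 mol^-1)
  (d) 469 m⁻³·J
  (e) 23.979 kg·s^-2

Work out the base dimensions of each:
  (a) kg·m⁻¹·s⁻²
  (b) [kg·m²·s⁻²] / [m³] = kg·m⁻¹·s⁻²
  (c) [m⁻³·mol] · [kg·m²·s⁻²·mol⁻¹] = kg·m⁻¹·s⁻²
  (d) J·m⁻³ = N·m·m⁻³ = kg·m⁻¹·s⁻²
  (e) kg·s⁻²
All reduce to kg·m⁻¹·s⁻² except (e), which is kg·s⁻².

(e)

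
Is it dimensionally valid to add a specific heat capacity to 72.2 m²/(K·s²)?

Dimensions:
  a specific heat capacity:  [specific heat capacity] = m²·s⁻²·K⁻¹
  72.2 m²/(K·s²):  m²·s⁻²·K⁻¹
Both are m²·s⁻²·K⁻¹, so they have the same dimensions and can be added.

Yes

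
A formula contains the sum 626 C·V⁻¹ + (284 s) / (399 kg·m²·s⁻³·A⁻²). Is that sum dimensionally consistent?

Yes

Expand each in SI base units:
  626 C·V⁻¹:  C·V⁻¹ = s·A·(J·C⁻¹)⁻¹ = kg⁻¹·m⁻²·s⁴·A²
  (284 s) / (399 kg·m²·s⁻³·A⁻²):  [s] / [kg·m²·s⁻³·A⁻²] = kg⁻¹·m⁻²·s⁴·A²
Both are kg⁻¹·m⁻²·s⁴·A², so they have the same dimensions and can be added.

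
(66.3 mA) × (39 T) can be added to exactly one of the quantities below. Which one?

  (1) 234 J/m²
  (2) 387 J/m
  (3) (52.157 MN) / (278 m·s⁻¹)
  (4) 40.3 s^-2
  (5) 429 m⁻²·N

(1)

Reference: [A] · [kg·s⁻²·A⁻¹] = kg·s⁻².
Each option:
  (1) J·m⁻² = N·m·m⁻² = kg·s⁻²  ← same
  (2) J·m⁻¹ = N·m·m⁻¹ = kg·m·s⁻²
  (3) [kg·m·s⁻²] / [m·s⁻¹] = kg·s⁻¹
  (4) s⁻²
  (5) N·m⁻² = kg·m·s⁻²·m⁻² = kg·m⁻¹·s⁻²
Only (1) matches kg·s⁻².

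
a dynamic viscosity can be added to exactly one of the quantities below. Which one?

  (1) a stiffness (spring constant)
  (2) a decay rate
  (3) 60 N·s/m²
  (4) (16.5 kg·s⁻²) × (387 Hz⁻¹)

(3)

Reference: [dynamic viscosity] = kg·m⁻¹·s⁻¹.
Each option:
  (1) [stiffness (spring constant)] = kg·s⁻²
  (2) [decay rate] = s⁻¹
  (3) N·s·m⁻² = kg·m·s⁻²·s·m⁻² = kg·m⁻¹·s⁻¹  ← same
  (4) [kg·s⁻²] · [s] = kg·s⁻¹
Only (3) matches kg·m⁻¹·s⁻¹.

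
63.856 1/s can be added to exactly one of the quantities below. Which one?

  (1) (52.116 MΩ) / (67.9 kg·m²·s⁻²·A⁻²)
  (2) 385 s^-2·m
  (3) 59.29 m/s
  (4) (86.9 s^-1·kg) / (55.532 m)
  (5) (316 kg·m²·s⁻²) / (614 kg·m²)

Reference: s⁻¹.
Each option:
  (1) [kg·m²·s⁻³·A⁻²] / [kg·m²·s⁻²·A⁻²] = s⁻¹  ← same
  (2) m·s⁻²
  (3) m·s⁻¹
  (4) [kg·s⁻¹] / [m] = kg·m⁻¹·s⁻¹
  (5) [kg·m²·s⁻²] / [kg·m²] = s⁻²
Only (1) matches s⁻¹.

(1)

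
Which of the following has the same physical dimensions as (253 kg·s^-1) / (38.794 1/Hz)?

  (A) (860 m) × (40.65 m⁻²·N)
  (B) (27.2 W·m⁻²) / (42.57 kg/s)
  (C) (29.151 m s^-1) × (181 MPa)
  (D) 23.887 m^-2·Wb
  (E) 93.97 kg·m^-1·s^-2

Reference: [kg·s⁻¹] / [s] = kg·s⁻².
Each option:
  (A) [m] · [kg·m⁻¹·s⁻²] = kg·s⁻²  ← same
  (B) [kg·s⁻³] / [kg·s⁻¹] = s⁻²
  (C) [m·s⁻¹] · [kg·m⁻¹·s⁻²] = kg·s⁻³
  (D) Wb·m⁻² = V·s·m⁻² = kg·s⁻²·A⁻¹
  (E) kg·m⁻¹·s⁻²
Only (A) matches kg·s⁻².

(A)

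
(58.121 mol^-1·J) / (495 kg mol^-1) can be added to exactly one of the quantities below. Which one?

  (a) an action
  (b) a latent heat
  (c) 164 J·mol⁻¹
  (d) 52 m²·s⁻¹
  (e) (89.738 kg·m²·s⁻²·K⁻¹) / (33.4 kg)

Reference: [kg·m²·s⁻²·mol⁻¹] / [kg·mol⁻¹] = m²·s⁻².
Each option:
  (a) [action] = kg·m²·s⁻¹
  (b) [latent heat] = m²·s⁻²  ← same
  (c) J·mol⁻¹ = N·m·mol⁻¹ = kg·m²·s⁻²·mol⁻¹
  (d) m²·s⁻¹
  (e) [kg·m²·s⁻²·K⁻¹] / [kg] = m²·s⁻²·K⁻¹
Only (b) matches m²·s⁻².

(b)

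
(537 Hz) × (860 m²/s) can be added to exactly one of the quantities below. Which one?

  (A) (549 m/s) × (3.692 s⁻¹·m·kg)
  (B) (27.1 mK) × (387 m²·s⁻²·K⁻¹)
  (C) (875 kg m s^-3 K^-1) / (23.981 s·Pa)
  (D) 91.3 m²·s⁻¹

Reference: [s⁻¹] · [m²·s⁻¹] = m²·s⁻².
Each option:
  (A) [m·s⁻¹] · [kg·m·s⁻¹] = kg·m²·s⁻²
  (B) [K] · [m²·s⁻²·K⁻¹] = m²·s⁻²  ← same
  (C) [kg·m·s⁻³·K⁻¹] / [kg·m⁻¹·s⁻¹] = m²·s⁻²·K⁻¹
  (D) m²·s⁻¹
Only (B) matches m²·s⁻².

(B)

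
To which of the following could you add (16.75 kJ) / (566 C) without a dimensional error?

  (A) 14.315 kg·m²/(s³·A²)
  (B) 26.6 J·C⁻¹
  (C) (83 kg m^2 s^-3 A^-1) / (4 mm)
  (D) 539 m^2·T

(B)

Reference: [kg·m²·s⁻²] / [s·A] = kg·m²·s⁻³·A⁻¹.
Each option:
  (A) kg·m²·s⁻³·A⁻²
  (B) J·C⁻¹ = N·m·(s·A)⁻¹ = kg·m²·s⁻³·A⁻¹  ← same
  (C) [kg·m²·s⁻³·A⁻¹] / [m] = kg·m·s⁻³·A⁻¹
  (D) T·m² = Wb·m⁻²·m² = kg·m²·s⁻²·A⁻¹
Only (B) matches kg·m²·s⁻³·A⁻¹.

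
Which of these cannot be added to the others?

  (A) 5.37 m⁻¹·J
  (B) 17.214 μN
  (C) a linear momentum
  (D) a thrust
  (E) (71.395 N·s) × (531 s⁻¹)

Dimensions:
  (A) J·m⁻¹ = N·m·m⁻¹ = kg·m·s⁻²
  (B) N = kg·m·s⁻²
  (C) [linear momentum] = kg·m·s⁻¹
  (D) [thrust] = kg·m·s⁻²
  (E) [kg·m·s⁻¹] · [s⁻¹] = kg·m·s⁻²
All reduce to kg·m·s⁻² except (C), which is kg·m·s⁻¹.

(C)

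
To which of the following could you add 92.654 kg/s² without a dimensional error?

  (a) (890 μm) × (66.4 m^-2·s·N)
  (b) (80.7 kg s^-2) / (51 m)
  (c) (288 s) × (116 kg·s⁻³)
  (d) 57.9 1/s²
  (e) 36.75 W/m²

Reference: kg·s⁻².
Each option:
  (a) [m] · [kg·m⁻¹·s⁻¹] = kg·s⁻¹
  (b) [kg·s⁻²] / [m] = kg·m⁻¹·s⁻²
  (c) [s] · [kg·s⁻³] = kg·s⁻²  ← same
  (d) s⁻²
  (e) W·m⁻² = J·s⁻¹·m⁻² = kg·s⁻³
Only (c) matches kg·s⁻².

(c)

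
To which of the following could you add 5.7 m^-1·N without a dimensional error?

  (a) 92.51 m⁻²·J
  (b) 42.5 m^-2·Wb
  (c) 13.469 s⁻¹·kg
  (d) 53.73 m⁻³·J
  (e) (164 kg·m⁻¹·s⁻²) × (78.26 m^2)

Reference: N·m⁻¹ = kg·m·s⁻²·m⁻¹ = kg·s⁻².
Each option:
  (a) J·m⁻² = N·m·m⁻² = kg·s⁻²  ← same
  (b) Wb·m⁻² = V·s·m⁻² = kg·s⁻²·A⁻¹
  (c) kg·s⁻¹
  (d) J·m⁻³ = N·m·m⁻³ = kg·m⁻¹·s⁻²
  (e) [kg·m⁻¹·s⁻²] · [m²] = kg·m·s⁻²
Only (a) matches kg·s⁻².

(a)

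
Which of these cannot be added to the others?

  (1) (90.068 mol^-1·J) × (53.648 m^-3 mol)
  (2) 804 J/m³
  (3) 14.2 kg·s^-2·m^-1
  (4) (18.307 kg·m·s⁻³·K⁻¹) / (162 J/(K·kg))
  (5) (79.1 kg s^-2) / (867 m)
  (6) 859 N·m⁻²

Work out the base dimensions of each:
  (1) [kg·m²·s⁻²·mol⁻¹] · [m⁻³·mol] = kg·m⁻¹·s⁻²
  (2) J·m⁻³ = N·m·m⁻³ = kg·m⁻¹·s⁻²
  (3) kg·m⁻¹·s⁻²
  (4) [kg·m·s⁻³·K⁻¹] / [m²·s⁻²·K⁻¹] = kg·m⁻¹·s⁻¹
  (5) [kg·s⁻²] / [m] = kg·m⁻¹·s⁻²
  (6) N·m⁻² = kg·m·s⁻²·m⁻² = kg·m⁻¹·s⁻²
All reduce to kg·m⁻¹·s⁻² except (4), which is kg·m⁻¹·s⁻¹.

(4)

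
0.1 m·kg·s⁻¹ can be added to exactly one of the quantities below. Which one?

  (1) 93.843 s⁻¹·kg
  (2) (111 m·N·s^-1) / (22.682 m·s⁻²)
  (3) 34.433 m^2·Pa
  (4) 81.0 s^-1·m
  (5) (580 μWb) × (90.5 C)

Reference: kg·m·s⁻¹.
Each option:
  (1) kg·s⁻¹
  (2) [kg·m²·s⁻³] / [m·s⁻²] = kg·m·s⁻¹  ← same
  (3) Pa·m² = N·m⁻²·m² = kg·m·s⁻²
  (4) m·s⁻¹
  (5) [kg·m²·s⁻²·A⁻¹] · [s·A] = kg·m²·s⁻¹
Only (2) matches kg·m·s⁻¹.

(2)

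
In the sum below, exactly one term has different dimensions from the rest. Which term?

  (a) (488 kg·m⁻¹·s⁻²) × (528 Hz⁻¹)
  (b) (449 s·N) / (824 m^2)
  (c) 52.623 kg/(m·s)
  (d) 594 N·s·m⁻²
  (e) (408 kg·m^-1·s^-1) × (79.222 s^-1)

Reduce each to base SI dimensions:
  (a) [kg·m⁻¹·s⁻²] · [s] = kg·m⁻¹·s⁻¹
  (b) [kg·m·s⁻¹] / [m²] = kg·m⁻¹·s⁻¹
  (c) kg·m⁻¹·s⁻¹
  (d) N·s·m⁻² = kg·m·s⁻²·s·m⁻² = kg·m⁻¹·s⁻¹
  (e) [kg·m⁻¹·s⁻¹] · [s⁻¹] = kg·m⁻¹·s⁻²
All reduce to kg·m⁻¹·s⁻¹ except (e), which is kg·m⁻¹·s⁻².

(e)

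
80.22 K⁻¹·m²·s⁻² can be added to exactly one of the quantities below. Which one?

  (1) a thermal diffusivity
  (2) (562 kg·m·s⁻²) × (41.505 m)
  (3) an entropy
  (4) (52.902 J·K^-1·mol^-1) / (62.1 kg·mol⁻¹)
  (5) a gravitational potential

(4)

Reference: m²·s⁻²·K⁻¹.
Each option:
  (1) [thermal diffusivity] = m²·s⁻¹
  (2) [kg·m·s⁻²] · [m] = kg·m²·s⁻²
  (3) [entropy] = kg·m²·s⁻²·K⁻¹
  (4) [kg·m²·s⁻²·K⁻¹·mol⁻¹] / [kg·mol⁻¹] = m²·s⁻²·K⁻¹  ← same
  (5) [gravitational potential] = m²·s⁻²
Only (4) matches m²·s⁻²·K⁻¹.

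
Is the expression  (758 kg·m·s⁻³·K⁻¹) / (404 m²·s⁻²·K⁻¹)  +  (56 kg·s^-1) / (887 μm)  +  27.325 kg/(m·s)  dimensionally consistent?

Reduce each to base SI dimensions:
  (758 kg·m·s⁻³·K⁻¹) / (404 m²·s⁻²·K⁻¹):  [kg·m·s⁻³·K⁻¹] / [m²·s⁻²·K⁻¹] = kg·m⁻¹·s⁻¹
  (56 kg·s^-1) / (887 μm):  [kg·s⁻¹] / [m] = kg·m⁻¹·s⁻¹
  27.325 kg/(m·s):  kg·m⁻¹·s⁻¹
Every term reduces to kg·m⁻¹·s⁻¹.

Yes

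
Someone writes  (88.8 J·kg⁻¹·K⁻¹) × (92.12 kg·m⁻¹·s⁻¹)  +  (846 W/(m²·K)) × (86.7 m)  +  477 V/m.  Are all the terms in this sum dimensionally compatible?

No

In SI base units:
  (88.8 J·kg⁻¹·K⁻¹) × (92.12 kg·m⁻¹·s⁻¹):  [m²·s⁻²·K⁻¹] · [kg·m⁻¹·s⁻¹] = kg·m·s⁻³·K⁻¹
  (846 W/(m²·K)) × (86.7 m):  [kg·s⁻³·K⁻¹] · [m] = kg·m·s⁻³·K⁻¹
  477 V/m:  V·m⁻¹ = J·C⁻¹·m⁻¹ = kg·m·s⁻³·A⁻¹
The terms do not share a single dimension (kg·m·s⁻³·A⁻¹ vs kg·m·s⁻³·K⁻¹).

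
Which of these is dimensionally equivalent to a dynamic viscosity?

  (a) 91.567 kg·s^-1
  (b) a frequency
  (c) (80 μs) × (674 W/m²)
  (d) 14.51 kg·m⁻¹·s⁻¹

Reference: [dynamic viscosity] = kg·m⁻¹·s⁻¹.
Each option:
  (a) kg·s⁻¹
  (b) [frequency] = s⁻¹
  (c) [s] · [kg·s⁻³] = kg·s⁻²
  (d) kg·m⁻¹·s⁻¹  ← same
Only (d) matches kg·m⁻¹·s⁻¹.

(d)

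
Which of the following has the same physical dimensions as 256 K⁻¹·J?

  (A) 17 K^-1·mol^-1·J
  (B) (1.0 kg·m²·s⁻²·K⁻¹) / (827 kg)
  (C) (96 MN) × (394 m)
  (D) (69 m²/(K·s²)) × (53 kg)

Reference: J·K⁻¹ = N·m·K⁻¹ = kg·m²·s⁻²·K⁻¹.
Each option:
  (A) J·mol⁻¹·K⁻¹ = N·m·mol⁻¹·K⁻¹ = kg·m²·s⁻²·K⁻¹·mol⁻¹
  (B) [kg·m²·s⁻²·K⁻¹] / [kg] = m²·s⁻²·K⁻¹
  (C) [kg·m·s⁻²] · [m] = kg·m²·s⁻²
  (D) [m²·s⁻²·K⁻¹] · [kg] = kg·m²·s⁻²·K⁻¹  ← same
Only (D) matches kg·m²·s⁻²·K⁻¹.

(D)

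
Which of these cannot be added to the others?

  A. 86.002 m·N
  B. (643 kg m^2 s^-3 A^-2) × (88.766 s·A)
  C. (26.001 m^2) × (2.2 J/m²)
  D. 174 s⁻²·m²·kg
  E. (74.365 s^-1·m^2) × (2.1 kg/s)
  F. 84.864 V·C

Dimensions:
  A. N·m = kg·m·s⁻²·m = kg·m²·s⁻²
  B. [kg·m²·s⁻³·A⁻²] · [s·A] = kg·m²·s⁻²·A⁻¹
  C. [m²] · [kg·s⁻²] = kg·m²·s⁻²
  D. kg·m²·s⁻²
  E. [m²·s⁻¹] · [kg·s⁻¹] = kg·m²·s⁻²
  F. C·V = s·A·J·C⁻¹ = kg·m²·s⁻²
All reduce to kg·m²·s⁻² except B., which is kg·m²·s⁻²·A⁻¹.

B.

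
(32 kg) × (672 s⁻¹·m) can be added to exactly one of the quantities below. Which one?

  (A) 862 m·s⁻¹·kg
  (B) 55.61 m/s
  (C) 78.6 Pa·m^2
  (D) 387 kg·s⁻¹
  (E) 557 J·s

Reference: [kg] · [m·s⁻¹] = kg·m·s⁻¹.
Each option:
  (A) kg·m·s⁻¹  ← same
  (B) m·s⁻¹
  (C) Pa·m² = N·m⁻²·m² = kg·m·s⁻²
  (D) kg·s⁻¹
  (E) J·s = N·m·s = kg·m²·s⁻¹
Only (A) matches kg·m·s⁻¹.

(A)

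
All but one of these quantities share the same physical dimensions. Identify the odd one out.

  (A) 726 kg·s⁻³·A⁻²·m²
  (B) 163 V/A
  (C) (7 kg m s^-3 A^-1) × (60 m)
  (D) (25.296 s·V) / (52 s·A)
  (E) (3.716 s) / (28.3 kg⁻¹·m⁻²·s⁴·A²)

Work out the base dimensions of each:
  (A) kg·m²·s⁻³·A⁻²
  (B) V·A⁻¹ = J·C⁻¹·A⁻¹ = kg·m²·s⁻³·A⁻²
  (C) [kg·m·s⁻³·A⁻¹] · [m] = kg·m²·s⁻³·A⁻¹
  (D) [kg·m²·s⁻²·A⁻¹] / [s·A] = kg·m²·s⁻³·A⁻²
  (E) [s] / [kg⁻¹·m⁻²·s⁴·A²] = kg·m²·s⁻³·A⁻²
All reduce to kg·m²·s⁻³·A⁻² except (C), which is kg·m²·s⁻³·A⁻¹.

(C)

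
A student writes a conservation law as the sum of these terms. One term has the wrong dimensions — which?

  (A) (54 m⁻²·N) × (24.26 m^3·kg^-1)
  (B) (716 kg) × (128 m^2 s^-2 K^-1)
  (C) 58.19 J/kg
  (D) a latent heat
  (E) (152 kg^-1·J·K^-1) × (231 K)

(B)

Reduce each to base SI dimensions:
  (A) [kg·m⁻¹·s⁻²] · [kg⁻¹·m³] = m²·s⁻²
  (B) [kg] · [m²·s⁻²·K⁻¹] = kg·m²·s⁻²·K⁻¹
  (C) J·kg⁻¹ = N·m·kg⁻¹ = m²·s⁻²
  (D) [latent heat] = m²·s⁻²
  (E) [m²·s⁻²·K⁻¹] · [K] = m²·s⁻²
All reduce to m²·s⁻² except (B), which is kg·m²·s⁻²·K⁻¹.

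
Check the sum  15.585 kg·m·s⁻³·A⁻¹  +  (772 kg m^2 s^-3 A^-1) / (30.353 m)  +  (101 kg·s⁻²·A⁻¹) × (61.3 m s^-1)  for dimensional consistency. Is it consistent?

Yes

Work out the base dimensions of each:
  15.585 kg·m·s⁻³·A⁻¹:  kg·m·s⁻³·A⁻¹
  (772 kg m^2 s^-3 A^-1) / (30.353 m):  [kg·m²·s⁻³·A⁻¹] / [m] = kg·m·s⁻³·A⁻¹
  (101 kg·s⁻²·A⁻¹) × (61.3 m s^-1):  [kg·s⁻²·A⁻¹] · [m·s⁻¹] = kg·m·s⁻³·A⁻¹
Every term reduces to kg·m·s⁻³·A⁻¹.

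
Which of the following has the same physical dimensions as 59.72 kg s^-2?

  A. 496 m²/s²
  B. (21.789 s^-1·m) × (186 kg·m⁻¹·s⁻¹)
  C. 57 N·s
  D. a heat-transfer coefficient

Reference: kg·s⁻².
Each option:
  A. m²·s⁻²
  B. [m·s⁻¹] · [kg·m⁻¹·s⁻¹] = kg·s⁻²  ← same
  C. N·s = kg·m·s⁻²·s = kg·m·s⁻¹
  D. [heat-transfer coefficient] = kg·s⁻³·K⁻¹
Only B. matches kg·s⁻².

B.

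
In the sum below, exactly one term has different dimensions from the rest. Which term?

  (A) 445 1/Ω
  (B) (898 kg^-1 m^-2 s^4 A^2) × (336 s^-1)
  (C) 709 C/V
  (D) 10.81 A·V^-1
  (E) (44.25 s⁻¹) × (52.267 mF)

Expand each in SI base units:
  (A) Ω⁻¹ = (V·A⁻¹)⁻¹ = kg⁻¹·m⁻²·s³·A²
  (B) [kg⁻¹·m⁻²·s⁴·A²] · [s⁻¹] = kg⁻¹·m⁻²·s³·A²
  (C) C·V⁻¹ = s·A·(J·C⁻¹)⁻¹ = kg⁻¹·m⁻²·s⁴·A²
  (D) A·V⁻¹ = A·(J·C⁻¹)⁻¹ = kg⁻¹·m⁻²·s³·A²
  (E) [s⁻¹] · [kg⁻¹·m⁻²·s⁴·A²] = kg⁻¹·m⁻²·s³·A²
All reduce to kg⁻¹·m⁻²·s³·A² except (C), which is kg⁻¹·m⁻²·s⁴·A².

(C)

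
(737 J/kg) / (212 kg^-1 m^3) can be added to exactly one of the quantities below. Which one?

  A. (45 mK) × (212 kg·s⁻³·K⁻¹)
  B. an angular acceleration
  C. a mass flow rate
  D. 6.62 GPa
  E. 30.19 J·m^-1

D.

Reference: [m²·s⁻²] / [kg⁻¹·m³] = kg·m⁻¹·s⁻².
Each option:
  A. [K] · [kg·s⁻³·K⁻¹] = kg·s⁻³
  B. [angular acceleration] = s⁻²
  C. [mass flow rate] = kg·s⁻¹
  D. Pa = N·m⁻² = kg·m⁻¹·s⁻²  ← same
  E. J·m⁻¹ = N·m·m⁻¹ = kg·m·s⁻²
Only D. matches kg·m⁻¹·s⁻².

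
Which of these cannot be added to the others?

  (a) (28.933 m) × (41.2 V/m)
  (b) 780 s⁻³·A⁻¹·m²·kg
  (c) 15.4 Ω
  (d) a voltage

(c)

In SI base units:
  (a) [m] · [kg·m·s⁻³·A⁻¹] = kg·m²·s⁻³·A⁻¹
  (b) kg·m²·s⁻³·A⁻¹
  (c) Ω = V·A⁻¹ = kg·m²·s⁻³·A⁻²
  (d) [voltage] = kg·m²·s⁻³·A⁻¹
All reduce to kg·m²·s⁻³·A⁻¹ except (c), which is kg·m²·s⁻³·A⁻².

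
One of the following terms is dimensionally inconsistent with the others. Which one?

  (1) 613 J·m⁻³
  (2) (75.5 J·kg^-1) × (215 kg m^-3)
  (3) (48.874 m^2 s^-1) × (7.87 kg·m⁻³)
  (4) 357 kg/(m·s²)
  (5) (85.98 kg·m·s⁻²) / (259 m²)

(3)

In SI base units:
  (1) J·m⁻³ = N·m·m⁻³ = kg·m⁻¹·s⁻²
  (2) [m²·s⁻²] · [kg·m⁻³] = kg·m⁻¹·s⁻²
  (3) [m²·s⁻¹] · [kg·m⁻³] = kg·m⁻¹·s⁻¹
  (4) kg·m⁻¹·s⁻²
  (5) [kg·m·s⁻²] / [m²] = kg·m⁻¹·s⁻²
All reduce to kg·m⁻¹·s⁻² except (3), which is kg·m⁻¹·s⁻¹.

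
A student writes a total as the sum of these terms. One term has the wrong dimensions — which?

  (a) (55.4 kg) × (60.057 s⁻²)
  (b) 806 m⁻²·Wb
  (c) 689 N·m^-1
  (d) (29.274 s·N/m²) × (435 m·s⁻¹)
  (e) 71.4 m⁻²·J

(b)

Expand each in SI base units:
  (a) [kg] · [s⁻²] = kg·s⁻²
  (b) Wb·m⁻² = V·s·m⁻² = kg·s⁻²·A⁻¹
  (c) N·m⁻¹ = kg·m·s⁻²·m⁻¹ = kg·s⁻²
  (d) [kg·m⁻¹·s⁻¹] · [m·s⁻¹] = kg·s⁻²
  (e) J·m⁻² = N·m·m⁻² = kg·s⁻²
All reduce to kg·s⁻² except (b), which is kg·s⁻²·A⁻¹.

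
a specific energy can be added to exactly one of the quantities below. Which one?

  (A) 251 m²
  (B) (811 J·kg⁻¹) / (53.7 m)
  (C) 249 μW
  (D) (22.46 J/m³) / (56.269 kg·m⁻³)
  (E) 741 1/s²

(D)

Reference: [specific energy] = m²·s⁻².
Each option:
  (A) m²
  (B) [m²·s⁻²] / [m] = m·s⁻²
  (C) W = J·s⁻¹ = kg·m²·s⁻³
  (D) [kg·m⁻¹·s⁻²] / [kg·m⁻³] = m²·s⁻²  ← same
  (E) s⁻²
Only (D) matches m²·s⁻².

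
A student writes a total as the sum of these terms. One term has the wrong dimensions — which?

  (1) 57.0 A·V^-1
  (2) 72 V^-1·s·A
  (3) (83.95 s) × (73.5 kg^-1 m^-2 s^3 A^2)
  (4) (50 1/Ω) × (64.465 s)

Reduce each to base SI dimensions:
  (1) A·V⁻¹ = A·(J·C⁻¹)⁻¹ = kg⁻¹·m⁻²·s³·A²
  (2) A·s·V⁻¹ = A·s·(J·C⁻¹)⁻¹ = kg⁻¹·m⁻²·s⁴·A²
  (3) [s] · [kg⁻¹·m⁻²·s³·A²] = kg⁻¹·m⁻²·s⁴·A²
  (4) [kg⁻¹·m⁻²·s³·A²] · [s] = kg⁻¹·m⁻²·s⁴·A²
All reduce to kg⁻¹·m⁻²·s⁴·A² except (1), which is kg⁻¹·m⁻²·s³·A².

(1)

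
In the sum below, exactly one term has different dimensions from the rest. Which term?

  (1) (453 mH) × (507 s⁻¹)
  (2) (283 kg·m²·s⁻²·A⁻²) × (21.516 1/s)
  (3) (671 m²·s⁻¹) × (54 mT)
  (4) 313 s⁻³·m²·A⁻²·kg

(3)

Expand each in SI base units:
  (1) [kg·m²·s⁻²·A⁻²] · [s⁻¹] = kg·m²·s⁻³·A⁻²
  (2) [kg·m²·s⁻²·A⁻²] · [s⁻¹] = kg·m²·s⁻³·A⁻²
  (3) [m²·s⁻¹] · [kg·s⁻²·A⁻¹] = kg·m²·s⁻³·A⁻¹
  (4) kg·m²·s⁻³·A⁻²
All reduce to kg·m²·s⁻³·A⁻² except (3), which is kg·m²·s⁻³·A⁻¹.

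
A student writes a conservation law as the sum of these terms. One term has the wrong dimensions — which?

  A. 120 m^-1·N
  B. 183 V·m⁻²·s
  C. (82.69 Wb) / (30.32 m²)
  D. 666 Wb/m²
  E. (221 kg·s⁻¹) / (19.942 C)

Dimensions:
  A. N·m⁻¹ = kg·m·s⁻²·m⁻¹ = kg·s⁻²
  B. V·s·m⁻² = J·C⁻¹·s·m⁻² = kg·s⁻²·A⁻¹
  C. [kg·m²·s⁻²·A⁻¹] / [m²] = kg·s⁻²·A⁻¹
  D. Wb·m⁻² = V·s·m⁻² = kg·s⁻²·A⁻¹
  E. [kg·s⁻¹] / [s·A] = kg·s⁻²·A⁻¹
All reduce to kg·s⁻²·A⁻¹ except A., which is kg·s⁻².

A.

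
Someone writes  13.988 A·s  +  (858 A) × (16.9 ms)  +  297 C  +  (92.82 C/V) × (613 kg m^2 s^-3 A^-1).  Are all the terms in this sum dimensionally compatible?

Yes

Reduce each to base SI dimensions:
  13.988 A·s:  A·s = s·A
  (858 A) × (16.9 ms):  [A] · [s] = s·A
  297 C:  C = s·A
  (92.82 C/V) × (613 kg m^2 s^-3 A^-1):  [kg⁻¹·m⁻²·s⁴·A²] · [kg·m²·s⁻³·A⁻¹] = s·A
Every term reduces to s·A.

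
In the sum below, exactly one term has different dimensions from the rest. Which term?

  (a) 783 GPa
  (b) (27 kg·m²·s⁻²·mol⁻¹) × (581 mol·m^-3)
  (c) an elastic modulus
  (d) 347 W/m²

(d)

Reduce each to base SI dimensions:
  (a) Pa = N·m⁻² = kg·m⁻¹·s⁻²
  (b) [kg·m²·s⁻²·mol⁻¹] · [m⁻³·mol] = kg·m⁻¹·s⁻²
  (c) [elastic modulus] = kg·m⁻¹·s⁻²
  (d) W·m⁻² = J·s⁻¹·m⁻² = kg·s⁻³
All reduce to kg·m⁻¹·s⁻² except (d), which is kg·s⁻³.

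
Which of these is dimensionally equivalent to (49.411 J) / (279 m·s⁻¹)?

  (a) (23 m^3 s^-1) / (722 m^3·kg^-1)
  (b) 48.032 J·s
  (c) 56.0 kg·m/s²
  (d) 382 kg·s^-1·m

(d)

Reference: [kg·m²·s⁻²] / [m·s⁻¹] = kg·m·s⁻¹.
Each option:
  (a) [m³·s⁻¹] / [kg⁻¹·m³] = kg·s⁻¹
  (b) J·s = N·m·s = kg·m²·s⁻¹
  (c) kg·m·s⁻²
  (d) kg·m·s⁻¹  ← same
Only (d) matches kg·m·s⁻¹.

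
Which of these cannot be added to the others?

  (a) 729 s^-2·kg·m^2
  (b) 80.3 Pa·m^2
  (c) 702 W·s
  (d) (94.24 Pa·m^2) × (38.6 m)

Expand each in SI base units:
  (a) kg·m²·s⁻²
  (b) Pa·m² = N·m⁻²·m² = kg·m·s⁻²
  (c) W·s = J·s⁻¹·s = kg·m²·s⁻²
  (d) [kg·m·s⁻²] · [m] = kg·m²·s⁻²
All reduce to kg·m²·s⁻² except (b), which is kg·m·s⁻².

(b)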